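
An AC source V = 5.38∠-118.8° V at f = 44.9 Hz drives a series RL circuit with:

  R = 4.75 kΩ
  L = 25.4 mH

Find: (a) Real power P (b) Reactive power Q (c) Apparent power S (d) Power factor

Step 1 — Angular frequency: ω = 2π·f = 2π·44.9 = 282.1 rad/s.
Step 2 — Component impedances:
  R: Z = R = 4750 Ω
  L: Z = jωL = j·282.1·0.0254 = 0 + j7.166 Ω
Step 3 — Series combination: Z_total = R + L = 4750 + j7.166 Ω = 4750∠0.1° Ω.
Step 4 — Source phasor: V = 5.38∠-118.8° V = -2.592 - j4.715 V.
Step 5 — Current: I = V / Z = -0.0005471 - j0.0009917 A = 0.001133∠-118.9° A.
Step 6 — Complex power: S = V·I* = 0.006094 + j9.193e-06 VA.
Step 7 — Real power: P = Re(S) = 0.006094 W.
Step 8 — Reactive power: Q = Im(S) = 9.193e-06 VAR.
Step 9 — Apparent power: |S| = 0.006094 VA.
Step 10 — Power factor: PF = P/|S| = 1 (lagging).

(a) P = 0.006094 W  (b) Q = 9.193e-06 VAR  (c) S = 0.006094 VA  (d) PF = 1 (lagging)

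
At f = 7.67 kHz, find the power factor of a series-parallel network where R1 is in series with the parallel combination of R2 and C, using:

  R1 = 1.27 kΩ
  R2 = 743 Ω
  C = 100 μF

Step 1 — Angular frequency: ω = 2π·f = 2π·7670 = 4.819e+04 rad/s.
Step 2 — Component impedances:
  R1: Z = R = 1270 Ω
  R2: Z = R = 743 Ω
  C: Z = 1/(jωC) = -j/(ω·C) = 0 - j0.2075 Ω
Step 3 — Parallel branch: R2 || C = 1/(1/R2 + 1/C) = 5.795e-05 - j0.2075 Ω.
Step 4 — Series with R1: Z_total = R1 + (R2 || C) = 1270 - j0.2075 Ω = 1270∠-0.0° Ω.
Step 5 — Power factor: PF = cos(φ) = Re(Z)/|Z| = 1270/1270 = 1.
Step 6 — Type: Im(Z) = -0.2075 ⇒ leading (phase φ = -0.0°).

PF = 1 (leading, φ = -0.0°)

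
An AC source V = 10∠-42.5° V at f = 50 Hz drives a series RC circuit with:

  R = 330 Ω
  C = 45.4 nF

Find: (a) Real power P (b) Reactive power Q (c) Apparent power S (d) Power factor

Step 1 — Angular frequency: ω = 2π·f = 2π·50 = 314.2 rad/s.
Step 2 — Component impedances:
  R: Z = R = 330 Ω
  C: Z = 1/(jωC) = -j/(ω·C) = 0 - j7.011e+04 Ω
Step 3 — Series combination: Z_total = R + C = 330 - j7.011e+04 Ω = 7.011e+04∠-89.7° Ω.
Step 4 — Source phasor: V = 10∠-42.5° V = 7.373 - j6.756 V.
Step 5 — Current: I = V / Z = 9.685e-05 + j0.0001047 A = 0.0001426∠47.2° A.
Step 6 — Complex power: S = V·I* = 6.713e-06 - j0.001426 VA.
Step 7 — Real power: P = Re(S) = 6.713e-06 W.
Step 8 — Reactive power: Q = Im(S) = -0.001426 VAR.
Step 9 — Apparent power: |S| = 0.001426 VA.
Step 10 — Power factor: PF = P/|S| = 0.004707 (leading).

(a) P = 6.713e-06 W  (b) Q = -0.001426 VAR  (c) S = 0.001426 VA  (d) PF = 0.004707 (leading)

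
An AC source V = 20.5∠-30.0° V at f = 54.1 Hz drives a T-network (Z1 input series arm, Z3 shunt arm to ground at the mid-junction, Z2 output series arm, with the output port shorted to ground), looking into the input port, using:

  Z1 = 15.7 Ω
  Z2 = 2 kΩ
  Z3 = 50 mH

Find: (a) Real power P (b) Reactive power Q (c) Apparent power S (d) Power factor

Step 1 — Angular frequency: ω = 2π·f = 2π·54.1 = 339.9 rad/s.
Step 2 — Component impedances:
  Z1: Z = R = 15.7 Ω
  Z2: Z = R = 2000 Ω
  Z3: Z = jωL = j·339.9·0.05 = 0 + j17 Ω
Step 3 — With the output port shorted to ground, the output series arm Z2 runs from the junction to ground; the shunt arm Z3 also runs from the junction to ground. They appear in parallel: Z3 || Z2 = 0.1444 + j16.99 Ω.
Step 4 — Series with input arm Z1: Z_in = Z1 + (Z3 || Z2) = 15.84 + j16.99 Ω = 23.24∠47.0° Ω.
Step 5 — Source phasor: V = 20.5∠-30.0° V = 17.75 - j10.25 V.
Step 6 — Current: I = V / Z = 0.1984 - j0.8597 A = 0.8823∠-77.0° A.
Step 7 — Complex power: S = V·I* = 12.33 + j13.23 VA.
Step 8 — Real power: P = Re(S) = 12.33 W.
Step 9 — Reactive power: Q = Im(S) = 13.23 VAR.
Step 10 — Apparent power: |S| = 18.09 VA.
Step 11 — Power factor: PF = P/|S| = 0.6819 (lagging).

(a) P = 12.33 W  (b) Q = 13.23 VAR  (c) S = 18.09 VA  (d) PF = 0.6819 (lagging)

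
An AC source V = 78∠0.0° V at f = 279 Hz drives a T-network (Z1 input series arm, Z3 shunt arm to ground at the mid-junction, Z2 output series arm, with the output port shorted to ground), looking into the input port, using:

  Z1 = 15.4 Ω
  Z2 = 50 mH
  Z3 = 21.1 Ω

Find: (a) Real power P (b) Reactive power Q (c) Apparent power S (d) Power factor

Step 1 — Angular frequency: ω = 2π·f = 2π·279 = 1753 rad/s.
Step 2 — Component impedances:
  Z1: Z = R = 15.4 Ω
  Z2: Z = jωL = j·1753·0.05 = 0 + j87.65 Ω
  Z3: Z = R = 21.1 Ω
Step 3 — With the output port shorted to ground, the output series arm Z2 runs from the junction to ground; the shunt arm Z3 also runs from the junction to ground. They appear in parallel: Z3 || Z2 = 19.94 + j4.801 Ω.
Step 4 — Series with input arm Z1: Z_in = Z1 + (Z3 || Z2) = 35.34 + j4.801 Ω = 35.67∠7.7° Ω.
Step 5 — Source phasor: V = 78∠0.0° V = 78 V.
Step 6 — Current: I = V / Z = 2.167 - j0.2943 A = 2.187∠-7.7° A.
Step 7 — Complex power: S = V·I* = 169 + j22.96 VA.
Step 8 — Real power: P = Re(S) = 169 W.
Step 9 — Reactive power: Q = Im(S) = 22.96 VAR.
Step 10 — Apparent power: |S| = 170.6 VA.
Step 11 — Power factor: PF = P/|S| = 0.9909 (lagging).

(a) P = 169 W  (b) Q = 22.96 VAR  (c) S = 170.6 VA  (d) PF = 0.9909 (lagging)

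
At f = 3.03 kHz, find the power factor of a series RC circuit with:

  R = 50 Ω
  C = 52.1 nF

Step 1 — Angular frequency: ω = 2π·f = 2π·3030 = 1.904e+04 rad/s.
Step 2 — Component impedances:
  R: Z = R = 50 Ω
  C: Z = 1/(jωC) = -j/(ω·C) = 0 - j1008 Ω
Step 3 — Series combination: Z_total = R + C = 50 - j1008 Ω = 1009∠-87.2° Ω.
Step 4 — Power factor: PF = cos(φ) = Re(Z)/|Z| = 50/1009.4 = 0.04953.
Step 5 — Type: Im(Z) = -1008 ⇒ leading (phase φ = -87.2°).

PF = 0.04953 (leading, φ = -87.2°)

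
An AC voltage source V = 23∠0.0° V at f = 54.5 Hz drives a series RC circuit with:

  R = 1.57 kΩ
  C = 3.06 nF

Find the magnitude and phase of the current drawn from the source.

Step 1 — Angular frequency: ω = 2π·f = 2π·54.5 = 342.4 rad/s.
Step 2 — Component impedances:
  R: Z = R = 1570 Ω
  C: Z = 1/(jωC) = -j/(ω·C) = 0 - j9.543e+05 Ω
Step 3 — Series combination: Z_total = R + C = 1570 - j9.543e+05 Ω = 9.543e+05∠-89.9° Ω.
Step 4 — Source phasor: V = 23∠0.0° V = 23 V.
Step 5 — Ohm's law: I = V / Z_total = (23) / (1570 - j9.543e+05) = 3.965e-08 + j2.41e-05 A.
Step 6 — Convert to polar: |I| = 2.41e-05 A, ∠I = 89.9°.

I = 2.41e-05∠89.9° A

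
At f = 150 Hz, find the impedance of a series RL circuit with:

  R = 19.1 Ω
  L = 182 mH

Step 1 — Angular frequency: ω = 2π·f = 2π·150 = 942.5 rad/s.
Step 2 — Component impedances:
  R: Z = R = 19.1 Ω
  L: Z = jωL = j·942.5·0.182 = 0 + j171.5 Ω
Step 3 — Series combination: Z_total = R + L = 19.1 + j171.5 Ω = 172.6∠83.6° Ω.

Z = 19.1 + j171.5 Ω = 172.6∠83.6° Ω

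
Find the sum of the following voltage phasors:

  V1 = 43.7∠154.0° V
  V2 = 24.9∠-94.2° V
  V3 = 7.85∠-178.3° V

Step 1 — Convert each phasor to rectangular form:
  V1 = 43.7·(cos(154.0°) + j·sin(154.0°)) = -39.28 + j19.16 V
  V2 = 24.9·(cos(-94.2°) + j·sin(-94.2°)) = -1.824 - j24.83 V
  V3 = 7.85·(cos(-178.3°) + j·sin(-178.3°)) = -7.847 - j0.2329 V
Step 2 — Sum components: V_total = -48.95 - j5.909 V.
Step 3 — Convert to polar: |V_total| = 49.3 V, ∠V_total = -173.1°.

V_total = 49.3∠-173.1° V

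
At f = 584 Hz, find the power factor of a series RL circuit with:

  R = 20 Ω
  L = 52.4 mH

Step 1 — Angular frequency: ω = 2π·f = 2π·584 = 3669 rad/s.
Step 2 — Component impedances:
  R: Z = R = 20 Ω
  L: Z = jωL = j·3669·0.0524 = 0 + j192.3 Ω
Step 3 — Series combination: Z_total = R + L = 20 + j192.3 Ω = 193.3∠84.1° Ω.
Step 4 — Power factor: PF = cos(φ) = Re(Z)/|Z| = 20/193.3 = 0.1035.
Step 5 — Type: Im(Z) = 192.3 ⇒ lagging (phase φ = 84.1°).

PF = 0.1035 (lagging, φ = 84.1°)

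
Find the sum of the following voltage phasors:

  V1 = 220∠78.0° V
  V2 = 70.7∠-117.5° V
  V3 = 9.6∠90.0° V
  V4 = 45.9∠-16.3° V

Step 1 — Convert each phasor to rectangular form:
  V1 = 220·(cos(78.0°) + j·sin(78.0°)) = 45.74 + j215.2 V
  V2 = 70.7·(cos(-117.5°) + j·sin(-117.5°)) = -32.65 - j62.71 V
  V3 = 9.6·(cos(90.0°) + j·sin(90.0°)) = 0 + j9.6 V
  V4 = 45.9·(cos(-16.3°) + j·sin(-16.3°)) = 44.06 - j12.88 V
Step 2 — Sum components: V_total = 57.15 + j149.2 V.
Step 3 — Convert to polar: |V_total| = 159.8 V, ∠V_total = 69.0°.

V_total = 159.8∠69.0° V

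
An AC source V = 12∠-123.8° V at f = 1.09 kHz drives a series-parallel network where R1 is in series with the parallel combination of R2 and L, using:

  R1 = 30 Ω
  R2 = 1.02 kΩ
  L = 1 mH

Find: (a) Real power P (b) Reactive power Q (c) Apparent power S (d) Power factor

Step 1 — Angular frequency: ω = 2π·f = 2π·1090 = 6849 rad/s.
Step 2 — Component impedances:
  R1: Z = R = 30 Ω
  R2: Z = R = 1020 Ω
  L: Z = jωL = j·6849·0.001 = 0 + j6.849 Ω
Step 3 — Parallel branch: R2 || L = 1/(1/R2 + 1/L) = 0.04598 + j6.848 Ω.
Step 4 — Series with R1: Z_total = R1 + (R2 || L) = 30.05 + j6.848 Ω = 30.82∠12.8° Ω.
Step 5 — Source phasor: V = 12∠-123.8° V = -6.676 - j9.972 V.
Step 6 — Current: I = V / Z = -0.2831 - j0.2674 A = 0.3894∠-136.6° A.
Step 7 — Complex power: S = V·I* = 4.556 + j1.038 VA.
Step 8 — Real power: P = Re(S) = 4.556 W.
Step 9 — Reactive power: Q = Im(S) = 1.038 VAR.
Step 10 — Apparent power: |S| = 4.673 VA.
Step 11 — Power factor: PF = P/|S| = 0.975 (lagging).

(a) P = 4.556 W  (b) Q = 1.038 VAR  (c) S = 4.673 VA  (d) PF = 0.975 (lagging)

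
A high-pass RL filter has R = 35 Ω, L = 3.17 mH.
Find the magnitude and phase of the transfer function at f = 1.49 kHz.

Step 1 — Angular frequency: ω = 2π·1490 = 9362 rad/s.
Step 2 — Transfer function: H(jω) = jωL/(R + jωL).
Step 3 — Numerator jωL = j·29.68; denominator R + jωL = 35 + j29.68.
Step 4 — H = 0.4183 + j0.4933.
Step 5 — Magnitude: |H| = 0.6467 (-3.8 dB); phase: φ = 49.7°.

|H| = 0.6467 (-3.8 dB), φ = 49.7°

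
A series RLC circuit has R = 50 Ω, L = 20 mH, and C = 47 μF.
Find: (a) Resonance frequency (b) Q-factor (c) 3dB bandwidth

Step 1 — Resonance: ω₀ = 1/√(LC) = 1/√(0.02·4.7e-05) = 1031 rad/s.
Step 2 — f₀ = ω₀/(2π) = 164.2 Hz.
Step 3 — Series Q: Q = ω₀L/R = 1031·0.02/50 = 0.4126.
Step 4 — Bandwidth: Δω = ω₀/Q = 2500 rad/s; BW = Δω/(2π) = 397.9 Hz.

(a) f₀ = 164.2 Hz  (b) Q = 0.4126  (c) BW = 397.9 Hz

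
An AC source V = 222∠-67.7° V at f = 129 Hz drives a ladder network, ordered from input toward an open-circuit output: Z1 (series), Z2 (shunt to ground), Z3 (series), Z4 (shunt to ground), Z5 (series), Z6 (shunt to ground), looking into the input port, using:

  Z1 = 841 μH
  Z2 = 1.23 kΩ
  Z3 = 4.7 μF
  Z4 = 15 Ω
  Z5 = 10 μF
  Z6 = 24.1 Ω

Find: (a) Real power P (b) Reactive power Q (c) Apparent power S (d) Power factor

Step 1 — Angular frequency: ω = 2π·f = 2π·129 = 810.5 rad/s.
Step 2 — Component impedances:
  Z1: Z = jωL = j·810.5·0.000841 = 0 + j0.6817 Ω
  Z2: Z = R = 1230 Ω
  Z3: Z = 1/(jωC) = -j/(ω·C) = 0 - j262.5 Ω
  Z4: Z = R = 15 Ω
  Z5: Z = 1/(jωC) = -j/(ω·C) = 0 - j123.4 Ω
  Z6: Z = R = 24.1 Ω
Step 3 — Ladder network (open output): work backward from the far end, alternating series and parallel combinations. Z_in = 66.72 - j246.2 Ω = 255.1∠-74.8° Ω.
Step 4 — Source phasor: V = 222∠-67.7° V = 84.24 - j205.4 V.
Step 5 — Current: I = V / Z = 0.8634 + j0.1082 A = 0.8702∠7.1° A.
Step 6 — Complex power: S = V·I* = 50.52 - j186.5 VA.
Step 7 — Real power: P = Re(S) = 50.52 W.
Step 8 — Reactive power: Q = Im(S) = -186.5 VAR.
Step 9 — Apparent power: |S| = 193.2 VA.
Step 10 — Power factor: PF = P/|S| = 0.2615 (leading).

(a) P = 50.52 W  (b) Q = -186.5 VAR  (c) S = 193.2 VA  (d) PF = 0.2615 (leading)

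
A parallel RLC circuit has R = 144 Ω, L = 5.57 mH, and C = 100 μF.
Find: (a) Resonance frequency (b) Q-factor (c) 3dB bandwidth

Step 1 — Resonance: ω₀ = 1/√(LC) = 1/√(0.00557·0.0001) = 1340 rad/s.
Step 2 — f₀ = ω₀/(2π) = 213.3 Hz.
Step 3 — Parallel Q: Q = R/(ω₀L) = 144/(1340·0.00557) = 19.29.
Step 4 — Bandwidth: Δω = ω₀/Q = 69.44 rad/s; BW = Δω/(2π) = 11.05 Hz.

(a) f₀ = 213.3 Hz  (b) Q = 19.29  (c) BW = 11.05 Hz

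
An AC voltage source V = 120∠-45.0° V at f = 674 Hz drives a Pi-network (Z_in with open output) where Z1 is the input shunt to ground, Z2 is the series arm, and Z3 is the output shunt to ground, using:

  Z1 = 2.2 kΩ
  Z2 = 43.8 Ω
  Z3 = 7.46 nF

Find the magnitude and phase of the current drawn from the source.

Step 1 — Angular frequency: ω = 2π·f = 2π·674 = 4235 rad/s.
Step 2 — Component impedances:
  Z1: Z = R = 2200 Ω
  Z2: Z = R = 43.8 Ω
  Z3: Z = 1/(jωC) = -j/(ω·C) = 0 - j3.165e+04 Ω
Step 3 — With open output, the series arm Z2 and the output shunt Z3 appear in series to ground: Z2 + Z3 = 43.8 - j3.165e+04 Ω.
Step 4 — Parallel with input shunt Z1: Z_in = Z1 || (Z2 + Z3) = 2189 - j152.1 Ω = 2194∠-4.0° Ω.
Step 5 — Source phasor: V = 120∠-45.0° V = 84.85 - j84.85 V.
Step 6 — Ohm's law: I = V / Z_total = (84.85 - j84.85) / (2189 - j152.1) = 0.04125 - j0.03589 A.
Step 7 — Convert to polar: |I| = 0.05468 A, ∠I = -41.0°.

I = 0.05468∠-41.0° A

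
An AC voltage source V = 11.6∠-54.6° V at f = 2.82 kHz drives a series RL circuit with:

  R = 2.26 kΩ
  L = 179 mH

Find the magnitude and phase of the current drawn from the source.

Step 1 — Angular frequency: ω = 2π·f = 2π·2820 = 1.772e+04 rad/s.
Step 2 — Component impedances:
  R: Z = R = 2260 Ω
  L: Z = jωL = j·1.772e+04·0.179 = 0 + j3172 Ω
Step 3 — Series combination: Z_total = R + L = 2260 + j3172 Ω = 3894∠54.5° Ω.
Step 4 — Source phasor: V = 11.6∠-54.6° V = 6.72 - j9.455 V.
Step 5 — Ohm's law: I = V / Z_total = (6.72 - j9.455) / (2260 + j3172) = -0.000976 - j0.002814 A.
Step 6 — Convert to polar: |I| = 0.002979 A, ∠I = -109.1°.

I = 0.002979∠-109.1° A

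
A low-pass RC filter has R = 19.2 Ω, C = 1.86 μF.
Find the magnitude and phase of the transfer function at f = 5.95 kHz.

Step 1 — Angular frequency: ω = 2π·5950 = 3.738e+04 rad/s.
Step 2 — Transfer function: H(jω) = 1/(1 + jωRC).
Step 3 — Denominator: 1 + jωRC = 1 + j·3.738e+04·19.2·1.86e-06 = 1 + j1.335.
Step 4 — H = 0.3594 - j0.4798.
Step 5 — Magnitude: |H| = 0.5995 (-4.4 dB); phase: φ = -53.2°.

|H| = 0.5995 (-4.4 dB), φ = -53.2°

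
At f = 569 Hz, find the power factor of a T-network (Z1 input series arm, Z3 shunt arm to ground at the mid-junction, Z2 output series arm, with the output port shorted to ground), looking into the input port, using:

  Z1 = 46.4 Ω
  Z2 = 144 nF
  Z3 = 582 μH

Step 1 — Angular frequency: ω = 2π·f = 2π·569 = 3575 rad/s.
Step 2 — Component impedances:
  Z1: Z = R = 46.4 Ω
  Z2: Z = 1/(jωC) = -j/(ω·C) = 0 - j1942 Ω
  Z3: Z = jωL = j·3575·0.000582 = 0 + j2.081 Ω
Step 3 — With the output port shorted to ground, the output series arm Z2 runs from the junction to ground; the shunt arm Z3 also runs from the junction to ground. They appear in parallel: Z3 || Z2 = 0 + j2.083 Ω.
Step 4 — Series with input arm Z1: Z_in = Z1 + (Z3 || Z2) = 46.4 + j2.083 Ω = 46.45∠2.6° Ω.
Step 5 — Power factor: PF = cos(φ) = Re(Z)/|Z| = 46.4/46.447 = 0.999.
Step 6 — Type: Im(Z) = 2.083 ⇒ lagging (phase φ = 2.6°).

PF = 0.999 (lagging, φ = 2.6°)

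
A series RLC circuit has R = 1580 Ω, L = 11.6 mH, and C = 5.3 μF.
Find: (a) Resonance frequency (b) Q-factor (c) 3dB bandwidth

Step 1 — Resonance condition Im(Z)=0 gives ω₀ = 1/√(LC).
Step 2 — ω₀ = 1/√(0.0116·5.3e-06) = 4033 rad/s.
Step 3 — f₀ = ω₀/(2π) = 641.9 Hz.
Step 4 — Series Q: Q = ω₀L/R = 4033·0.0116/1580 = 0.02961.
Step 5 — 3dB bandwidth: Δω = ω₀/Q = 1.362e+05 rad/s; BW = Δω/(2π) = 2.168e+04 Hz.

(a) f₀ = 641.9 Hz  (b) Q = 0.02961  (c) BW = 2.168e+04 Hz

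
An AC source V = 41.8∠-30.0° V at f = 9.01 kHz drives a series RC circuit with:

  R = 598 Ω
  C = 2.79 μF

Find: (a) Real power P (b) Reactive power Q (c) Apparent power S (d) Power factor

Step 1 — Angular frequency: ω = 2π·f = 2π·9010 = 5.661e+04 rad/s.
Step 2 — Component impedances:
  R: Z = R = 598 Ω
  C: Z = 1/(jωC) = -j/(ω·C) = 0 - j6.331 Ω
Step 3 — Series combination: Z_total = R + C = 598 - j6.331 Ω = 598∠-0.6° Ω.
Step 4 — Source phasor: V = 41.8∠-30.0° V = 36.2 - j20.9 V.
Step 5 — Current: I = V / Z = 0.0609 - j0.03431 A = 0.0699∠-29.4° A.
Step 6 — Complex power: S = V·I* = 2.921 - j0.03093 VA.
Step 7 — Real power: P = Re(S) = 2.921 W.
Step 8 — Reactive power: Q = Im(S) = -0.03093 VAR.
Step 9 — Apparent power: |S| = 2.922 VA.
Step 10 — Power factor: PF = P/|S| = 0.9999 (leading).

(a) P = 2.921 W  (b) Q = -0.03093 VAR  (c) S = 2.922 VA  (d) PF = 0.9999 (leading)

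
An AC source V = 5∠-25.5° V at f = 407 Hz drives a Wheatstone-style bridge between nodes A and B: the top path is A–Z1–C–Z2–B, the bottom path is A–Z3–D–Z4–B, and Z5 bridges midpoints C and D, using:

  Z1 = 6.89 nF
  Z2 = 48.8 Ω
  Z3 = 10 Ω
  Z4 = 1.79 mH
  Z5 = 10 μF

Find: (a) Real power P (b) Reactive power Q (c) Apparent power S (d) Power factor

Step 1 — Angular frequency: ω = 2π·f = 2π·407 = 2557 rad/s.
Step 2 — Component impedances:
  Z1: Z = 1/(jωC) = -j/(ω·C) = 0 - j5.676e+04 Ω
  Z2: Z = R = 48.8 Ω
  Z3: Z = R = 10 Ω
  Z4: Z = jωL = j·2557·0.00179 = 0 + j4.577 Ω
  Z5: Z = 1/(jωC) = -j/(ω·C) = 0 - j39.1 Ω
Step 3 — Bridge requires nodal analysis (the Z5 bridge couples midpoints C and D, so the two paths cannot be reduced to a simple series/parallel combination). Setting node B to ground and injecting 1 A at node A, the 3-node admittance system at A, C, D solves to V_A = Z_AB = 10.29 + j4.777 Ω = 11.34∠24.9° Ω.
Step 4 — Source phasor: V = 5∠-25.5° V = 4.513 - j2.153 V.
Step 5 — Current: I = V / Z = 0.2809 - j0.3397 A = 0.4408∠-50.4° A.
Step 6 — Complex power: S = V·I* = 1.999 + j0.9284 VA.
Step 7 — Real power: P = Re(S) = 1.999 W.
Step 8 — Reactive power: Q = Im(S) = 0.9284 VAR.
Step 9 — Apparent power: |S| = 2.204 VA.
Step 10 — Power factor: PF = P/|S| = 0.907 (lagging).

(a) P = 1.999 W  (b) Q = 0.9284 VAR  (c) S = 2.204 VA  (d) PF = 0.907 (lagging)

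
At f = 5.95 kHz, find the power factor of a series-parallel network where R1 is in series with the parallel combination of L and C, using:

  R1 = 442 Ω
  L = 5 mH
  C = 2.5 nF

Step 1 — Angular frequency: ω = 2π·f = 2π·5950 = 3.738e+04 rad/s.
Step 2 — Component impedances:
  R1: Z = R = 442 Ω
  L: Z = jωL = j·3.738e+04·0.005 = 0 + j186.9 Ω
  C: Z = 1/(jωC) = -j/(ω·C) = 0 - j1.07e+04 Ω
Step 3 — Parallel branch: L || C = 1/(1/L + 1/C) = 0 + j190.2 Ω.
Step 4 — Series with R1: Z_total = R1 + (L || C) = 442 + j190.2 Ω = 481.2∠23.3° Ω.
Step 5 — Power factor: PF = cos(φ) = Re(Z)/|Z| = 442/481.2 = 0.9185.
Step 6 — Type: Im(Z) = 190.2 ⇒ lagging (phase φ = 23.3°).

PF = 0.9185 (lagging, φ = 23.3°)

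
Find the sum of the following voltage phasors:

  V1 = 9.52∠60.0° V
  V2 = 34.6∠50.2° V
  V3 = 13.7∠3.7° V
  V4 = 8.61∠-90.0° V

Step 1 — Convert each phasor to rectangular form:
  V1 = 9.52·(cos(60.0°) + j·sin(60.0°)) = 4.76 + j8.245 V
  V2 = 34.6·(cos(50.2°) + j·sin(50.2°)) = 22.15 + j26.58 V
  V3 = 13.7·(cos(3.7°) + j·sin(3.7°)) = 13.67 + j0.8841 V
  V4 = 8.61·(cos(-90.0°) + j·sin(-90.0°)) = 0 - j8.61 V
Step 2 — Sum components: V_total = 40.58 + j27.1 V.
Step 3 — Convert to polar: |V_total| = 48.8 V, ∠V_total = 33.7°.

V_total = 48.8∠33.7° V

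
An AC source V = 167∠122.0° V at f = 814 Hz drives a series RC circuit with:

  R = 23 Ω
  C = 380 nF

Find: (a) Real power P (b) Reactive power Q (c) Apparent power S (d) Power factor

Step 1 — Angular frequency: ω = 2π·f = 2π·814 = 5115 rad/s.
Step 2 — Component impedances:
  R: Z = R = 23 Ω
  C: Z = 1/(jωC) = -j/(ω·C) = 0 - j514.5 Ω
Step 3 — Series combination: Z_total = R + C = 23 - j514.5 Ω = 515∠-87.4° Ω.
Step 4 — Source phasor: V = 167∠122.0° V = -88.5 + j141.6 V.
Step 5 — Current: I = V / Z = -0.2824 - j0.1594 A = 0.3242∠-150.6° A.
Step 6 — Complex power: S = V·I* = 2.418 - j54.09 VA.
Step 7 — Real power: P = Re(S) = 2.418 W.
Step 8 — Reactive power: Q = Im(S) = -54.09 VAR.
Step 9 — Apparent power: |S| = 54.15 VA.
Step 10 — Power factor: PF = P/|S| = 0.04466 (leading).

(a) P = 2.418 W  (b) Q = -54.09 VAR  (c) S = 54.15 VA  (d) PF = 0.04466 (leading)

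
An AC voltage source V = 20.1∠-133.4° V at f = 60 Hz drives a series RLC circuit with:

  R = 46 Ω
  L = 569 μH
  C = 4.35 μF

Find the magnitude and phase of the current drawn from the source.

Step 1 — Angular frequency: ω = 2π·f = 2π·60 = 377 rad/s.
Step 2 — Component impedances:
  R: Z = R = 46 Ω
  L: Z = jωL = j·377·0.000569 = 0 + j0.2145 Ω
  C: Z = 1/(jωC) = -j/(ω·C) = 0 - j609.8 Ω
Step 3 — Series combination: Z_total = R + L + C = 46 - j609.6 Ω = 611.3∠-85.7° Ω.
Step 4 — Source phasor: V = 20.1∠-133.4° V = -13.81 - j14.6 V.
Step 5 — Ohm's law: I = V / Z_total = (-13.81 - j14.6) / (46 - j609.6) = 0.02212 - j0.02433 A.
Step 6 — Convert to polar: |I| = 0.03288 A, ∠I = -47.7°.

I = 0.03288∠-47.7° A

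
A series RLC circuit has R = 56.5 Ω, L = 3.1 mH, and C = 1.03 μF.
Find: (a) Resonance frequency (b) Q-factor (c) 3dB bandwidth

Step 1 — Resonance condition Im(Z)=0 gives ω₀ = 1/√(LC).
Step 2 — ω₀ = 1/√(0.0031·1.03e-06) = 1.77e+04 rad/s.
Step 3 — f₀ = ω₀/(2π) = 2817 Hz.
Step 4 — Series Q: Q = ω₀L/R = 1.77e+04·0.0031/56.5 = 0.971.
Step 5 — 3dB bandwidth: Δω = ω₀/Q = 1.823e+04 rad/s; BW = Δω/(2π) = 2901 Hz.

(a) f₀ = 2817 Hz  (b) Q = 0.971  (c) BW = 2901 Hz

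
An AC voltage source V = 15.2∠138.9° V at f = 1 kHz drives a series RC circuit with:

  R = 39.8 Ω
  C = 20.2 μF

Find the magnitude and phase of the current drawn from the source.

Step 1 — Angular frequency: ω = 2π·f = 2π·1000 = 6283 rad/s.
Step 2 — Component impedances:
  R: Z = R = 39.8 Ω
  C: Z = 1/(jωC) = -j/(ω·C) = 0 - j7.879 Ω
Step 3 — Series combination: Z_total = R + C = 39.8 - j7.879 Ω = 40.57∠-11.2° Ω.
Step 4 — Source phasor: V = 15.2∠138.9° V = -11.45 + j9.992 V.
Step 5 — Ohm's law: I = V / Z_total = (-11.45 + j9.992) / (39.8 - j7.879) = -0.3248 + j0.1868 A.
Step 6 — Convert to polar: |I| = 0.3746 A, ∠I = 150.1°.

I = 0.3746∠150.1° A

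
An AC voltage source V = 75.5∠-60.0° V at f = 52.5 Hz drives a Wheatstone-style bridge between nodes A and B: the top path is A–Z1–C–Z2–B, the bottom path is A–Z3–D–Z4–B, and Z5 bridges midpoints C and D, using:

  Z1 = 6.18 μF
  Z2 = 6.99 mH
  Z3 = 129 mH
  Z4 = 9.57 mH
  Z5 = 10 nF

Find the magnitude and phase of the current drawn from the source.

Step 1 — Angular frequency: ω = 2π·f = 2π·52.5 = 329.9 rad/s.
Step 2 — Component impedances:
  Z1: Z = 1/(jωC) = -j/(ω·C) = 0 - j490.5 Ω
  Z2: Z = jωL = j·329.9·0.00699 = 0 + j2.306 Ω
  Z3: Z = jωL = j·329.9·0.129 = 0 + j42.55 Ω
  Z4: Z = jωL = j·329.9·0.00957 = 0 + j3.157 Ω
  Z5: Z = 1/(jωC) = -j/(ω·C) = 0 - j3.032e+05 Ω
Step 3 — Bridge requires nodal analysis (the Z5 bridge couples midpoints C and D, so the two paths cannot be reduced to a simple series/parallel combination). Setting node B to ground and injecting 1 A at node A, the 3-node admittance system at A, C, D solves to V_A = Z_AB = 0 + j50.43 Ω = 50.43∠90.0° Ω.
Step 4 — Source phasor: V = 75.5∠-60.0° V = 37.75 - j65.38 V.
Step 5 — Ohm's law: I = V / Z_total = (37.75 - j65.38) / (0 + j50.43) = -1.297 - j0.7485 A.
Step 6 — Convert to polar: |I| = 1.497 A, ∠I = -150.0°.

I = 1.497∠-150.0° A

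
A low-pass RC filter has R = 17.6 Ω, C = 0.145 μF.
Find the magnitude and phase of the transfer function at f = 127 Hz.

Step 1 — Angular frequency: ω = 2π·127 = 798 rad/s.
Step 2 — Transfer function: H(jω) = 1/(1 + jωRC).
Step 3 — Denominator: 1 + jωRC = 1 + j·798·17.6·1.45e-07 = 1 + j0.002036.
Step 4 — H = 1 - j0.002036.
Step 5 — Magnitude: |H| = 1 (-0.0 dB); phase: φ = -0.1°.

|H| = 1 (-0.0 dB), φ = -0.1°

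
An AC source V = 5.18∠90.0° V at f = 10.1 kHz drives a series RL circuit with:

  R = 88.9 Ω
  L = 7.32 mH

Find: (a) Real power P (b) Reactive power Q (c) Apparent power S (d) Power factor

Step 1 — Angular frequency: ω = 2π·f = 2π·1.01e+04 = 6.346e+04 rad/s.
Step 2 — Component impedances:
  R: Z = R = 88.9 Ω
  L: Z = jωL = j·6.346e+04·0.00732 = 0 + j464.5 Ω
Step 3 — Series combination: Z_total = R + L = 88.9 + j464.5 Ω = 473∠79.2° Ω.
Step 4 — Source phasor: V = 5.18∠90.0° V = 0 + j5.18 V.
Step 5 — Current: I = V / Z = 0.01076 + j0.002059 A = 0.01095∠10.8° A.
Step 6 — Complex power: S = V·I* = 0.01066 + j0.05572 VA.
Step 7 — Real power: P = Re(S) = 0.01066 W.
Step 8 — Reactive power: Q = Im(S) = 0.05572 VAR.
Step 9 — Apparent power: |S| = 0.05673 VA.
Step 10 — Power factor: PF = P/|S| = 0.188 (lagging).

(a) P = 0.01066 W  (b) Q = 0.05572 VAR  (c) S = 0.05673 VA  (d) PF = 0.188 (lagging)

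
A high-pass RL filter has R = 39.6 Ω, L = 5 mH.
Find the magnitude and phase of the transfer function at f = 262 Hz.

Step 1 — Angular frequency: ω = 2π·262 = 1646 rad/s.
Step 2 — Transfer function: H(jω) = jωL/(R + jωL).
Step 3 — Numerator jωL = j·8.231; denominator R + jωL = 39.6 + j8.231.
Step 4 — H = 0.04141 + j0.1992.
Step 5 — Magnitude: |H| = 0.2035 (-13.8 dB); phase: φ = 78.3°.

|H| = 0.2035 (-13.8 dB), φ = 78.3°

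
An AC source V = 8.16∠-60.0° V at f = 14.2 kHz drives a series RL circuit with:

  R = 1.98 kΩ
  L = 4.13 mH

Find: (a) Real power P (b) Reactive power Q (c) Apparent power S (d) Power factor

Step 1 — Angular frequency: ω = 2π·f = 2π·1.42e+04 = 8.922e+04 rad/s.
Step 2 — Component impedances:
  R: Z = R = 1980 Ω
  L: Z = jωL = j·8.922e+04·0.00413 = 0 + j368.5 Ω
Step 3 — Series combination: Z_total = R + L = 1980 + j368.5 Ω = 2014∠10.5° Ω.
Step 4 — Source phasor: V = 8.16∠-60.0° V = 4.08 - j7.067 V.
Step 5 — Current: I = V / Z = 0.00135 - j0.00382 A = 0.004052∠-70.5° A.
Step 6 — Complex power: S = V·I* = 0.0325 + j0.006049 VA.
Step 7 — Real power: P = Re(S) = 0.0325 W.
Step 8 — Reactive power: Q = Im(S) = 0.006049 VAR.
Step 9 — Apparent power: |S| = 0.03306 VA.
Step 10 — Power factor: PF = P/|S| = 0.9831 (lagging).

(a) P = 0.0325 W  (b) Q = 0.006049 VAR  (c) S = 0.03306 VA  (d) PF = 0.9831 (lagging)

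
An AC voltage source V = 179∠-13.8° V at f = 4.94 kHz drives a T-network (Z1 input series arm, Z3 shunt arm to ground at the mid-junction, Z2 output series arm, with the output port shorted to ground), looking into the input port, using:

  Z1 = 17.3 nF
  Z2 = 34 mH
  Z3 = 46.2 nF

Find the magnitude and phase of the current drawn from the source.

Step 1 — Angular frequency: ω = 2π·f = 2π·4940 = 3.104e+04 rad/s.
Step 2 — Component impedances:
  Z1: Z = 1/(jωC) = -j/(ω·C) = 0 - j1862 Ω
  Z2: Z = jωL = j·3.104e+04·0.034 = 0 + j1055 Ω
  Z3: Z = 1/(jωC) = -j/(ω·C) = 0 - j697.4 Ω
Step 3 — With the output port shorted to ground, the output series arm Z2 runs from the junction to ground; the shunt arm Z3 also runs from the junction to ground. They appear in parallel: Z3 || Z2 = 0 - j2056 Ω.
Step 4 — Series with input arm Z1: Z_in = Z1 + (Z3 || Z2) = 0 - j3918 Ω = 3918∠-90.0° Ω.
Step 5 — Source phasor: V = 179∠-13.8° V = 173.8 - j42.7 V.
Step 6 — Ohm's law: I = V / Z_total = (173.8 - j42.7) / (0 - j3918) = 0.0109 + j0.04437 A.
Step 7 — Convert to polar: |I| = 0.04569 A, ∠I = 76.2°.

I = 0.04569∠76.2° A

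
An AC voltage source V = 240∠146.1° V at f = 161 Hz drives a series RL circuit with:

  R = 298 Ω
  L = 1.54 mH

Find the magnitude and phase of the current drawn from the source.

Step 1 — Angular frequency: ω = 2π·f = 2π·161 = 1012 rad/s.
Step 2 — Component impedances:
  R: Z = R = 298 Ω
  L: Z = jωL = j·1012·0.00154 = 0 + j1.558 Ω
Step 3 — Series combination: Z_total = R + L = 298 + j1.558 Ω = 298∠0.3° Ω.
Step 4 — Source phasor: V = 240∠146.1° V = -199.2 + j133.9 V.
Step 5 — Ohm's law: I = V / Z_total = (-199.2 + j133.9) / (298 + j1.558) = -0.6661 + j0.4527 A.
Step 6 — Convert to polar: |I| = 0.8054 A, ∠I = 145.8°.

I = 0.8054∠145.8° A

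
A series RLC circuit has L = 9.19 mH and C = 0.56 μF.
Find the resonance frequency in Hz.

Step 1 — Resonance condition Im(Z)=0 gives ω₀ = 1/√(LC).
Step 2 — ω₀ = 1/√(0.00919·5.6e-07) = 1.394e+04 rad/s.
Step 3 — f₀ = ω₀/(2π) = 2219 Hz.

f₀ = 2219 Hz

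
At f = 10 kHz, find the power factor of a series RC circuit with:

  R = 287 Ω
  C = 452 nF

Step 1 — Angular frequency: ω = 2π·f = 2π·1e+04 = 6.283e+04 rad/s.
Step 2 — Component impedances:
  R: Z = R = 287 Ω
  C: Z = 1/(jωC) = -j/(ω·C) = 0 - j35.21 Ω
Step 3 — Series combination: Z_total = R + C = 287 - j35.21 Ω = 289.2∠-7.0° Ω.
Step 4 — Power factor: PF = cos(φ) = Re(Z)/|Z| = 287/289.15 = 0.9926.
Step 5 — Type: Im(Z) = -35.21 ⇒ leading (phase φ = -7.0°).

PF = 0.9926 (leading, φ = -7.0°)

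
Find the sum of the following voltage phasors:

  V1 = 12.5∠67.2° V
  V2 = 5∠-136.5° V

Step 1 — Convert each phasor to rectangular form:
  V1 = 12.5·(cos(67.2°) + j·sin(67.2°)) = 4.844 + j11.52 V
  V2 = 5·(cos(-136.5°) + j·sin(-136.5°)) = -3.627 - j3.442 V
Step 2 — Sum components: V_total = 1.217 + j8.082 V.
Step 3 — Convert to polar: |V_total| = 8.173 V, ∠V_total = 81.4°.

V_total = 8.173∠81.4° V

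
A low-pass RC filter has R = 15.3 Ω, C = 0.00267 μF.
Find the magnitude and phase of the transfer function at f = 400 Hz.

Step 1 — Angular frequency: ω = 2π·400 = 2513 rad/s.
Step 2 — Transfer function: H(jω) = 1/(1 + jωRC).
Step 3 — Denominator: 1 + jωRC = 1 + j·2513·15.3·2.67e-09 = 1 + j0.0001027.
Step 4 — H = 1 - j0.0001027.
Step 5 — Magnitude: |H| = 1 (-0.0 dB); phase: φ = -0.0°.

|H| = 1 (-0.0 dB), φ = -0.0°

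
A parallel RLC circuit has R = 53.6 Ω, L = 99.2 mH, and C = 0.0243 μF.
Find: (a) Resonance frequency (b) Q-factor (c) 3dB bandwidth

Step 1 — Resonance: ω₀ = 1/√(LC) = 1/√(0.0992·2.43e-08) = 2.037e+04 rad/s.
Step 2 — f₀ = ω₀/(2π) = 3242 Hz.
Step 3 — Parallel Q: Q = R/(ω₀L) = 53.6/(2.037e+04·0.0992) = 0.02653.
Step 4 — Bandwidth: Δω = ω₀/Q = 7.678e+05 rad/s; BW = Δω/(2π) = 1.222e+05 Hz.

(a) f₀ = 3242 Hz  (b) Q = 0.02653  (c) BW = 1.222e+05 Hz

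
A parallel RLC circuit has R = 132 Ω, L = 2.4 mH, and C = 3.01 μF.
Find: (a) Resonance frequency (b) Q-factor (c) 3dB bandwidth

Step 1 — Resonance: ω₀ = 1/√(LC) = 1/√(0.0024·3.01e-06) = 1.177e+04 rad/s.
Step 2 — f₀ = ω₀/(2π) = 1873 Hz.
Step 3 — Parallel Q: Q = R/(ω₀L) = 132/(1.177e+04·0.0024) = 4.675.
Step 4 — Bandwidth: Δω = ω₀/Q = 2517 rad/s; BW = Δω/(2π) = 400.6 Hz.

(a) f₀ = 1873 Hz  (b) Q = 4.675  (c) BW = 400.6 Hz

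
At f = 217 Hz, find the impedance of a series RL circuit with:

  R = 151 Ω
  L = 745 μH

Step 1 — Angular frequency: ω = 2π·f = 2π·217 = 1363 rad/s.
Step 2 — Component impedances:
  R: Z = R = 151 Ω
  L: Z = jωL = j·1363·0.000745 = 0 + j1.016 Ω
Step 3 — Series combination: Z_total = R + L = 151 + j1.016 Ω = 151∠0.4° Ω.

Z = 151 + j1.016 Ω = 151∠0.4° Ω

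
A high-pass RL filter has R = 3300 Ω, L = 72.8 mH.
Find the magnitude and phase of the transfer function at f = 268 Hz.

Step 1 — Angular frequency: ω = 2π·268 = 1684 rad/s.
Step 2 — Transfer function: H(jω) = jωL/(R + jωL).
Step 3 — Numerator jωL = j·122.6; denominator R + jωL = 3300 + j122.6.
Step 4 — H = 0.001378 + j0.0371.
Step 5 — Magnitude: |H| = 0.03712 (-28.6 dB); phase: φ = 87.9°.

|H| = 0.03712 (-28.6 dB), φ = 87.9°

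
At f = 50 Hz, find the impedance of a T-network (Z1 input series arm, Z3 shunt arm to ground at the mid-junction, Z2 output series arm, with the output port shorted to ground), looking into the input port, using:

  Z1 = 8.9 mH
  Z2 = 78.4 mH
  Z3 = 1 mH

Step 1 — Angular frequency: ω = 2π·f = 2π·50 = 314.2 rad/s.
Step 2 — Component impedances:
  Z1: Z = jωL = j·314.2·0.0089 = 0 + j2.796 Ω
  Z2: Z = jωL = j·314.2·0.0784 = 0 + j24.63 Ω
  Z3: Z = jωL = j·314.2·0.001 = 0 + j0.3142 Ω
Step 3 — With the output port shorted to ground, the output series arm Z2 runs from the junction to ground; the shunt arm Z3 also runs from the junction to ground. They appear in parallel: Z3 || Z2 = 0 + j0.3102 Ω.
Step 4 — Series with input arm Z1: Z_in = Z1 + (Z3 || Z2) = 0 + j3.106 Ω = 3.106∠90.0° Ω.

Z = 0 + j3.106 Ω = 3.106∠90.0° Ω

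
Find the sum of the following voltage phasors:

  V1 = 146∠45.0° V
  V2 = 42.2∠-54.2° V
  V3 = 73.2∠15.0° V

Step 1 — Convert each phasor to rectangular form:
  V1 = 146·(cos(45.0°) + j·sin(45.0°)) = 103.2 + j103.2 V
  V2 = 42.2·(cos(-54.2°) + j·sin(-54.2°)) = 24.69 - j34.23 V
  V3 = 73.2·(cos(15.0°) + j·sin(15.0°)) = 70.71 + j18.95 V
Step 2 — Sum components: V_total = 198.6 + j87.96 V.
Step 3 — Convert to polar: |V_total| = 217.2 V, ∠V_total = 23.9°.

V_total = 217.2∠23.9° V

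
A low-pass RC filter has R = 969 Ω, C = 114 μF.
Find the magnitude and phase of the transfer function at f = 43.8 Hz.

Step 1 — Angular frequency: ω = 2π·43.8 = 275.2 rad/s.
Step 2 — Transfer function: H(jω) = 1/(1 + jωRC).
Step 3 — Denominator: 1 + jωRC = 1 + j·275.2·969·0.000114 = 1 + j30.4.
Step 4 — H = 0.001081 - j0.03286.
Step 5 — Magnitude: |H| = 0.03288 (-29.7 dB); phase: φ = -88.1°.

|H| = 0.03288 (-29.7 dB), φ = -88.1°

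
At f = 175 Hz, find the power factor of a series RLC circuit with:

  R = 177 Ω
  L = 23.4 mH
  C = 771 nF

Step 1 — Angular frequency: ω = 2π·f = 2π·175 = 1100 rad/s.
Step 2 — Component impedances:
  R: Z = R = 177 Ω
  L: Z = jωL = j·1100·0.0234 = 0 + j25.73 Ω
  C: Z = 1/(jωC) = -j/(ω·C) = 0 - j1180 Ω
Step 3 — Series combination: Z_total = R + L + C = 177 - j1154 Ω = 1167∠-81.3° Ω.
Step 4 — Power factor: PF = cos(φ) = Re(Z)/|Z| = 177/1167.3 = 0.1516.
Step 5 — Type: Im(Z) = -1154 ⇒ leading (phase φ = -81.3°).

PF = 0.1516 (leading, φ = -81.3°)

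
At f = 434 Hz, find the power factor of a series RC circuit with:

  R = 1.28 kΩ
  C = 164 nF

Step 1 — Angular frequency: ω = 2π·f = 2π·434 = 2727 rad/s.
Step 2 — Component impedances:
  R: Z = R = 1280 Ω
  C: Z = 1/(jωC) = -j/(ω·C) = 0 - j2236 Ω
Step 3 — Series combination: Z_total = R + C = 1280 - j2236 Ω = 2577∠-60.2° Ω.
Step 4 — Power factor: PF = cos(φ) = Re(Z)/|Z| = 1280/2576.5 = 0.4968.
Step 5 — Type: Im(Z) = -2236 ⇒ leading (phase φ = -60.2°).

PF = 0.4968 (leading, φ = -60.2°)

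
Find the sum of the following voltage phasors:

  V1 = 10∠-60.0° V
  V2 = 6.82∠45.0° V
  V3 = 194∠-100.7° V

Step 1 — Convert each phasor to rectangular form:
  V1 = 10·(cos(-60.0°) + j·sin(-60.0°)) = 5 - j8.66 V
  V2 = 6.82·(cos(45.0°) + j·sin(45.0°)) = 4.822 + j4.822 V
  V3 = 194·(cos(-100.7°) + j·sin(-100.7°)) = -36.02 - j190.6 V
Step 2 — Sum components: V_total = -26.2 - j194.5 V.
Step 3 — Convert to polar: |V_total| = 196.2 V, ∠V_total = -97.7°.

V_total = 196.2∠-97.7° V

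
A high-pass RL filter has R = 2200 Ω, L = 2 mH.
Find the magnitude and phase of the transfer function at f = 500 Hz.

Step 1 — Angular frequency: ω = 2π·500 = 3142 rad/s.
Step 2 — Transfer function: H(jω) = jωL/(R + jωL).
Step 3 — Numerator jωL = j·6.283; denominator R + jωL = 2200 + j6.283.
Step 4 — H = 8.157e-06 + j0.002856.
Step 5 — Magnitude: |H| = 0.002856 (-50.9 dB); phase: φ = 89.8°.

|H| = 0.002856 (-50.9 dB), φ = 89.8°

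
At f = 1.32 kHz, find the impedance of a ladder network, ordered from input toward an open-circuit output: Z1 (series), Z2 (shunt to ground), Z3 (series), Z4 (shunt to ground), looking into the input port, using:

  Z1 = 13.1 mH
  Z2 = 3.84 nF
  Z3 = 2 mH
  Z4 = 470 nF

Step 1 — Angular frequency: ω = 2π·f = 2π·1320 = 8294 rad/s.
Step 2 — Component impedances:
  Z1: Z = jωL = j·8294·0.0131 = 0 + j108.6 Ω
  Z2: Z = 1/(jωC) = -j/(ω·C) = 0 - j3.14e+04 Ω
  Z3: Z = jωL = j·8294·0.002 = 0 + j16.59 Ω
  Z4: Z = 1/(jωC) = -j/(ω·C) = 0 - j256.5 Ω
Step 3 — Ladder network (open output): work backward from the far end, alternating series and parallel combinations. Z_in = 0 - j129.5 Ω = 129.5∠-90.0° Ω.

Z = 0 - j129.5 Ω = 129.5∠-90.0° Ω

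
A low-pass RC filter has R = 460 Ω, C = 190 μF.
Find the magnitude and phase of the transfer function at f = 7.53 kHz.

Step 1 — Angular frequency: ω = 2π·7530 = 4.731e+04 rad/s.
Step 2 — Transfer function: H(jω) = 1/(1 + jωRC).
Step 3 — Denominator: 1 + jωRC = 1 + j·4.731e+04·460·0.00019 = 1 + j4135.
Step 4 — H = 5.848e-08 - j0.0002418.
Step 5 — Magnitude: |H| = 0.0002418 (-72.3 dB); phase: φ = -90.0°.

|H| = 0.0002418 (-72.3 dB), φ = -90.0°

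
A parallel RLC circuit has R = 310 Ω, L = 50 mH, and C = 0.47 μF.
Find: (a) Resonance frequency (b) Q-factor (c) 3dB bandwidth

Step 1 — Resonance: ω₀ = 1/√(LC) = 1/√(0.05·4.7e-07) = 6523 rad/s.
Step 2 — f₀ = ω₀/(2π) = 1038 Hz.
Step 3 — Parallel Q: Q = R/(ω₀L) = 310/(6523·0.05) = 0.9504.
Step 4 — Bandwidth: Δω = ω₀/Q = 6863 rad/s; BW = Δω/(2π) = 1092 Hz.

(a) f₀ = 1038 Hz  (b) Q = 0.9504  (c) BW = 1092 Hz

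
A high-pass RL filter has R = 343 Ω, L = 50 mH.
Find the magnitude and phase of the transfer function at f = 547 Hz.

Step 1 — Angular frequency: ω = 2π·547 = 3437 rad/s.
Step 2 — Transfer function: H(jω) = jωL/(R + jωL).
Step 3 — Numerator jωL = j·171.8; denominator R + jωL = 343 + j171.8.
Step 4 — H = 0.2006 + j0.4005.
Step 5 — Magnitude: |H| = 0.4479 (-7.0 dB); phase: φ = 63.4°.

|H| = 0.4479 (-7.0 dB), φ = 63.4°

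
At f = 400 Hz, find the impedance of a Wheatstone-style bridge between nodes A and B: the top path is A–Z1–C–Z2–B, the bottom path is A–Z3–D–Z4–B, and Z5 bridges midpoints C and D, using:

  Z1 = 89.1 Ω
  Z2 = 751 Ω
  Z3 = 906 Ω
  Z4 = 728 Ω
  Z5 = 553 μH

Step 1 — Angular frequency: ω = 2π·f = 2π·400 = 2513 rad/s.
Step 2 — Component impedances:
  Z1: Z = R = 89.1 Ω
  Z2: Z = R = 751 Ω
  Z3: Z = R = 906 Ω
  Z4: Z = R = 728 Ω
  Z5: Z = jωL = j·2513·0.000553 = 0 + j1.39 Ω
Step 3 — Bridge requires nodal analysis (the Z5 bridge couples midpoints C and D, so the two paths cannot be reduced to a simple series/parallel combination). Setting node B to ground and injecting 1 A at node A, the 3-node admittance system at A, C, D solves to V_A = Z_AB = 450.8 + j0.2431 Ω = 450.8∠0.0° Ω.

Z = 450.8 + j0.2431 Ω = 450.8∠0.0° Ω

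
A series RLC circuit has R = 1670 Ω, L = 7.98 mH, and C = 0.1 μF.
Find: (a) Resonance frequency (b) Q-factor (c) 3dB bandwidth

Step 1 — Resonance: ω₀ = 1/√(LC) = 1/√(0.00798·1e-07) = 3.54e+04 rad/s.
Step 2 — f₀ = ω₀/(2π) = 5634 Hz.
Step 3 — Series Q: Q = ω₀L/R = 3.54e+04·0.00798/1670 = 0.1692.
Step 4 — Bandwidth: Δω = ω₀/Q = 2.093e+05 rad/s; BW = Δω/(2π) = 3.331e+04 Hz.

(a) f₀ = 5634 Hz  (b) Q = 0.1692  (c) BW = 3.331e+04 Hz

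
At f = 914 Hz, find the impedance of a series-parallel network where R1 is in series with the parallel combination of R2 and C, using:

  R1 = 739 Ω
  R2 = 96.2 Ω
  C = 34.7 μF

Step 1 — Angular frequency: ω = 2π·f = 2π·914 = 5743 rad/s.
Step 2 — Component impedances:
  R1: Z = R = 739 Ω
  R2: Z = R = 96.2 Ω
  C: Z = 1/(jωC) = -j/(ω·C) = 0 - j5.018 Ω
Step 3 — Parallel branch: R2 || C = 1/(1/R2 + 1/C) = 0.2611 - j5.005 Ω.
Step 4 — Series with R1: Z_total = R1 + (R2 || C) = 739.3 - j5.005 Ω = 739.3∠-0.4° Ω.

Z = 739.3 - j5.005 Ω = 739.3∠-0.4° Ω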